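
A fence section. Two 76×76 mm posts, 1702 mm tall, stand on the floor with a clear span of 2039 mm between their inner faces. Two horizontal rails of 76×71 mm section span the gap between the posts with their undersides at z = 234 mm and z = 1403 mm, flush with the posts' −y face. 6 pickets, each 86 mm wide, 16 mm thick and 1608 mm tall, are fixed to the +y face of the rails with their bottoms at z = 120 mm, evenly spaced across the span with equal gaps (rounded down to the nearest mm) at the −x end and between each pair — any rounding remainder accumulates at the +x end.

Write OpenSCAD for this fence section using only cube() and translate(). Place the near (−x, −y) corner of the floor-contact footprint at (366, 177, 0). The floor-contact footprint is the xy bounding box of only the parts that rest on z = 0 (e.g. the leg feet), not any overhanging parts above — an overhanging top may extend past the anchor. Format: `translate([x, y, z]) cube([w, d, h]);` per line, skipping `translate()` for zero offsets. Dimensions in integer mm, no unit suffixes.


translate([366, 177, 0]) cube([76, 76, 1702]);
translate([2481, 177, 0]) cube([76, 76, 1702]);
translate([442, 177, 234]) cube([2039, 76, 71]);
translate([442, 177, 1403]) cube([2039, 76, 71]);
translate([659, 253, 120]) cube([86, 16, 1608]);
translate([962, 253, 120]) cube([86, 16, 1608]);
translate([1265, 253, 120]) cube([86, 16, 1608]);
translate([1568, 253, 120]) cube([86, 16, 1608]);
translate([1871, 253, 120]) cube([86, 16, 1608]);
translate([2174, 253, 120]) cube([86, 16, 1608]);


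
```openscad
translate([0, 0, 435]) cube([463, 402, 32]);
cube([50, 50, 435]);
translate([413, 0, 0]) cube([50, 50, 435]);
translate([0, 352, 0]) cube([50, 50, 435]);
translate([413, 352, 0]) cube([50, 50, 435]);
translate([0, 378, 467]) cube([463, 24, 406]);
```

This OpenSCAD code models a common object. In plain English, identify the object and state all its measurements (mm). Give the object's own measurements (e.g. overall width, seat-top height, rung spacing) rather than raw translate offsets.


A chair. The seat is a 463×402×32 mm slab with its top at z = 467 mm, on four 50×50 mm corner legs (flush with the seat edges, standing on z = 0). A flat backrest 24 mm thick, 406 mm tall, spans the full seat width and rises from the seat top along its +y edge, rear face flush with the rear of the seat.


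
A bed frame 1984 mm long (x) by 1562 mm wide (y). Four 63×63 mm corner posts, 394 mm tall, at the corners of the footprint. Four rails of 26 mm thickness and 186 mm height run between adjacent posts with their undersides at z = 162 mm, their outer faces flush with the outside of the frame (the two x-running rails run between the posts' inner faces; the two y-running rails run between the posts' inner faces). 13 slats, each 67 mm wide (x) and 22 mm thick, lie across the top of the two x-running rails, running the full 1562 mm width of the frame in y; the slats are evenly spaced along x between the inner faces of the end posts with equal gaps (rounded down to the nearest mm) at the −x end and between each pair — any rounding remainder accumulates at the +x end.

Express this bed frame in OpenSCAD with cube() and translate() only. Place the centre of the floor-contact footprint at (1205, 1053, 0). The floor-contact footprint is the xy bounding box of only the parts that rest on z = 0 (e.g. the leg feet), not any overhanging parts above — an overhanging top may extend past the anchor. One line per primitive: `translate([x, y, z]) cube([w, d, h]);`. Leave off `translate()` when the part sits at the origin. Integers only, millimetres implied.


translate([213, 272, 0]) cube([63, 63, 394]);
translate([213, 1771, 0]) cube([63, 63, 394]);
translate([2134, 272, 0]) cube([63, 63, 394]);
translate([2134, 1771, 0]) cube([63, 63, 394]);
translate([276, 272, 162]) cube([1858, 26, 186]);
translate([276, 1808, 162]) cube([1858, 26, 186]);
translate([213, 335, 162]) cube([26, 1436, 186]);
translate([2171, 335, 162]) cube([26, 1436, 186]);
translate([346, 272, 348]) cube([67, 1562, 22]);
translate([483, 272, 348]) cube([67, 1562, 22]);
translate([620, 272, 348]) cube([67, 1562, 22]);
translate([757, 272, 348]) cube([67, 1562, 22]);
translate([894, 272, 348]) cube([67, 1562, 22]);
translate([1031, 272, 348]) cube([67, 1562, 22]);
translate([1168, 272, 348]) cube([67, 1562, 22]);
translate([1305, 272, 348]) cube([67, 1562, 22]);
translate([1442, 272, 348]) cube([67, 1562, 22]);
translate([1579, 272, 348]) cube([67, 1562, 22]);
translate([1716, 272, 348]) cube([67, 1562, 22]);
translate([1853, 272, 348]) cube([67, 1562, 22]);
translate([1990, 272, 348]) cube([67, 1562, 22]);


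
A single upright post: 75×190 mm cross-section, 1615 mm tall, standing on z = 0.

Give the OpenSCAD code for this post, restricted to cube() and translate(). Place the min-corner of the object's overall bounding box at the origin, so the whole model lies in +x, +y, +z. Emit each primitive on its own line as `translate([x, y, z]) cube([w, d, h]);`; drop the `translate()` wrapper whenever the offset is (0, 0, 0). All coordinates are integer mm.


cube([75, 190, 1615]);


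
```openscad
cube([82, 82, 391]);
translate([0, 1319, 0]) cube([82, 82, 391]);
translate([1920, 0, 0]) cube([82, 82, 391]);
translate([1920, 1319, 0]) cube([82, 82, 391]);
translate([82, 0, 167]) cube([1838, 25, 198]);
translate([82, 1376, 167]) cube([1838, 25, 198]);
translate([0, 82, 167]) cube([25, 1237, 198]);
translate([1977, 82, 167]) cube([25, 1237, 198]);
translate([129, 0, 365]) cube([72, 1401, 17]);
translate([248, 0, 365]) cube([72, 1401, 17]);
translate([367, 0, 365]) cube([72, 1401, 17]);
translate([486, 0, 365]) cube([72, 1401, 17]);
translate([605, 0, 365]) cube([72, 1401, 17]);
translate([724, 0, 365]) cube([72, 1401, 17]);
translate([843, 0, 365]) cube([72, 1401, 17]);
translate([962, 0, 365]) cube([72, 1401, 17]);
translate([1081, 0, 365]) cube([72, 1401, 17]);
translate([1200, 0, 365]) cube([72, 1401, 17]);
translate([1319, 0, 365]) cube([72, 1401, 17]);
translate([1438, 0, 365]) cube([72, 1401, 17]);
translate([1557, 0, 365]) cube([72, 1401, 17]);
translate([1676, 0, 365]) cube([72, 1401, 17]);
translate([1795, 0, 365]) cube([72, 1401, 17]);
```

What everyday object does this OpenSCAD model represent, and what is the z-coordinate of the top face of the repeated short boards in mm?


A bed frame. The slat-top height is 382 mm.

Four posts, four rails, and a row of slats — a bed frame. Slats sit on the rails at z = 167 + 198 = 365; with slat thickness 17, the top is 382 mm.


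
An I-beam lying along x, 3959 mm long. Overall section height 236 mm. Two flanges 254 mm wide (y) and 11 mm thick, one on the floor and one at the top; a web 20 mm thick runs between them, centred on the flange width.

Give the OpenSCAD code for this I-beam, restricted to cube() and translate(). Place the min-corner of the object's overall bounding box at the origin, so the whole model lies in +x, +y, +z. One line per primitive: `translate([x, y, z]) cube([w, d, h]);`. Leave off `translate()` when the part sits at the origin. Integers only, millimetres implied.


cube([3959, 254, 11]);
translate([0, 117, 11]) cube([3959, 20, 214]);
translate([0, 0, 225]) cube([3959, 254, 11]);


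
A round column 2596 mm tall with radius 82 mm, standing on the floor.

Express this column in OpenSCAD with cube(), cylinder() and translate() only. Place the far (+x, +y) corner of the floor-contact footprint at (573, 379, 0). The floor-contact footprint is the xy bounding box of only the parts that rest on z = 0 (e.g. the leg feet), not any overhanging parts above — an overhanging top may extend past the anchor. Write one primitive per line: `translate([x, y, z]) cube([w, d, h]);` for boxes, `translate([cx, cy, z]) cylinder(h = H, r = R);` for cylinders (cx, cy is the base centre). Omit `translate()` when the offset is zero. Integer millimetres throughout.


translate([491, 297, 0]) cylinder(h = 2596, r = 82);


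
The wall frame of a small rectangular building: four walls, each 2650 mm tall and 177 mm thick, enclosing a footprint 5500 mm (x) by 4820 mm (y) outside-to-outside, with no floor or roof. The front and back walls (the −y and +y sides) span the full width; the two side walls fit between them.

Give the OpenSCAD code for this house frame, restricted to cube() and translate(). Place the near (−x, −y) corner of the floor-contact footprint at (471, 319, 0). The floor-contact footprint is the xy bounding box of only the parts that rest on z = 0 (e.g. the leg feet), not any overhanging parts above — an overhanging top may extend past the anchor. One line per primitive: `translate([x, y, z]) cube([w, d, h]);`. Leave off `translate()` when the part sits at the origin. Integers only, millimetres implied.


translate([471, 319, 0]) cube([5500, 177, 2650]);
translate([471, 4962, 0]) cube([5500, 177, 2650]);
translate([471, 496, 0]) cube([177, 4466, 2650]);
translate([5794, 496, 0]) cube([177, 4466, 2650]);


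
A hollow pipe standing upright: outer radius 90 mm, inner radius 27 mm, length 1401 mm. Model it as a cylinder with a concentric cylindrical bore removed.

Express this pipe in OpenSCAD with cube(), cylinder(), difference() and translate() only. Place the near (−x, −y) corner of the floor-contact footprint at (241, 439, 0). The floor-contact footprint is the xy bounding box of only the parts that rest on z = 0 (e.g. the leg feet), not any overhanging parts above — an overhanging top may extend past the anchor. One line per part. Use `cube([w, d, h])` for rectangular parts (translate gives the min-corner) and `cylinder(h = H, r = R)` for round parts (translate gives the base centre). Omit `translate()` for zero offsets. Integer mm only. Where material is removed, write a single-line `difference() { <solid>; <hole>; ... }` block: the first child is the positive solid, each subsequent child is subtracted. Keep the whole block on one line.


difference() { translate([331, 529, 0]) cylinder(h = 1401, r = 90); translate([331, 529, 0]) cylinder(h = 1401, r = 27); }


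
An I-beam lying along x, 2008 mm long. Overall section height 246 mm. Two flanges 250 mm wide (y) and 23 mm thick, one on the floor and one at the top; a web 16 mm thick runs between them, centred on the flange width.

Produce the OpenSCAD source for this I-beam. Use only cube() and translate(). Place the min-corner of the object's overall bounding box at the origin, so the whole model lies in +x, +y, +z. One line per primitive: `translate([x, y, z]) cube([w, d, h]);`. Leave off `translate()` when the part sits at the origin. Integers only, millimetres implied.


cube([2008, 250, 23]);
translate([0, 117, 23]) cube([2008, 16, 200]);
translate([0, 0, 223]) cube([2008, 250, 23]);


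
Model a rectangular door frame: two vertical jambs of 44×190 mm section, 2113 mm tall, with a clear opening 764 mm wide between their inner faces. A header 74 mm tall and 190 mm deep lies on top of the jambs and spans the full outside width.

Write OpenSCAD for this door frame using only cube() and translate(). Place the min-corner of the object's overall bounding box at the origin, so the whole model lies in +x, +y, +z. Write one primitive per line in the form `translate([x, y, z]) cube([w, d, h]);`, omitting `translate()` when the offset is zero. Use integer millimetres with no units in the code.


cube([44, 190, 2113]);
translate([808, 0, 0]) cube([44, 190, 2113]);
translate([0, 0, 2113]) cube([852, 190, 74]);


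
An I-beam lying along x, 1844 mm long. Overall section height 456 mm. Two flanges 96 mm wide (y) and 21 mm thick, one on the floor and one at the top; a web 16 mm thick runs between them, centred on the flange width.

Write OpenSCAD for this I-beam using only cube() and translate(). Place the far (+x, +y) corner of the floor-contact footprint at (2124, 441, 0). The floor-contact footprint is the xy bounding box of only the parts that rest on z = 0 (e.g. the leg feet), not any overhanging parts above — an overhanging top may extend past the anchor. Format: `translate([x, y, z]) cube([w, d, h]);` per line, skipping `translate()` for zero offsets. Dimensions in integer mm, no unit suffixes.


translate([280, 345, 0]) cube([1844, 96, 21]);
translate([280, 385, 21]) cube([1844, 16, 414]);
translate([280, 345, 435]) cube([1844, 96, 21]);


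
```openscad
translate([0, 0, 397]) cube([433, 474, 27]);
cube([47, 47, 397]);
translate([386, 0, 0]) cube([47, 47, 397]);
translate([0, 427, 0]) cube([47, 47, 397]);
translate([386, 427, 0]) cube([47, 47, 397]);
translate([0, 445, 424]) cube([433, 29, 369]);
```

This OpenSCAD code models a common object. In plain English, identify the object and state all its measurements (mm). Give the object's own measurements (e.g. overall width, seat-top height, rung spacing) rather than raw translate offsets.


A chair. The seat is a 433×474×27 mm slab with its top at z = 424 mm, on four 47×47 mm corner legs (flush with the seat edges, standing on z = 0). A flat backrest 29 mm thick, 369 mm tall, spans the full seat width and rises from the seat top along its +y edge, rear face flush with the rear of the seat.


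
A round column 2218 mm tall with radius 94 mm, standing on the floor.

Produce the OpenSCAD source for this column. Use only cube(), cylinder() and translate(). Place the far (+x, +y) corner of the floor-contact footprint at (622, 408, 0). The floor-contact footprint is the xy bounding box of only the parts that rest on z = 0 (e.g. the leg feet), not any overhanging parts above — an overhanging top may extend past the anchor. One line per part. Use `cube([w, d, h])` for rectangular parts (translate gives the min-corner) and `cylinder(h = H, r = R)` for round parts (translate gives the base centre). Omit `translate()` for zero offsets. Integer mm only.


translate([528, 314, 0]) cylinder(h = 2218, r = 94);


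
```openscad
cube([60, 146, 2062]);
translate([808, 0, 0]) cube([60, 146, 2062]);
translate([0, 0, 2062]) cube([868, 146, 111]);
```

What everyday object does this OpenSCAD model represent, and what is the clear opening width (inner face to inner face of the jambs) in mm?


A door frame. The clear opening width is 748 mm.

Two 2062 mm tall posts with a header on top — a door frame. The left jamb is 60 mm wide at x = 0; the right jamb starts at x = 808. The clear opening is 808 − 60 = 748 mm.


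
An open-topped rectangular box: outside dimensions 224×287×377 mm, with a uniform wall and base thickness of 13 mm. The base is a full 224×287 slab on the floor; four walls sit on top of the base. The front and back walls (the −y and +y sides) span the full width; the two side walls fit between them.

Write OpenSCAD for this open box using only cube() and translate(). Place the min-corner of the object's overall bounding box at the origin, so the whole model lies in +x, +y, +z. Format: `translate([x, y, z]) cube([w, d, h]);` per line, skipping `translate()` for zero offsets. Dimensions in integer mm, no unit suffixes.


cube([224, 287, 13]);
translate([0, 0, 13]) cube([224, 13, 364]);
translate([0, 274, 13]) cube([224, 13, 364]);
translate([0, 13, 13]) cube([13, 261, 364]);
translate([211, 13, 13]) cube([13, 261, 364]);


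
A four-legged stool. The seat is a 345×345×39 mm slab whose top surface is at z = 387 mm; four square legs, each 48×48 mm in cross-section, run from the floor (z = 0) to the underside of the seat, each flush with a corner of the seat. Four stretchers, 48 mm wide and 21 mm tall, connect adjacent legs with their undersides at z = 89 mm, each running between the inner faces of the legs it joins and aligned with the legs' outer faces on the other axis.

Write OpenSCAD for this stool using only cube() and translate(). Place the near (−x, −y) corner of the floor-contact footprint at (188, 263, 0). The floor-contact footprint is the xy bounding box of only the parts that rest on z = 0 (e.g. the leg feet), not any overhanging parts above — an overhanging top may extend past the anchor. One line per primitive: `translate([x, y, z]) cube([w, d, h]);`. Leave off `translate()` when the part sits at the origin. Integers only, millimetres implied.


translate([188, 263, 348]) cube([345, 345, 39]);
translate([188, 263, 0]) cube([48, 48, 348]);
translate([485, 263, 0]) cube([48, 48, 348]);
translate([188, 560, 0]) cube([48, 48, 348]);
translate([485, 560, 0]) cube([48, 48, 348]);
translate([236, 263, 89]) cube([249, 48, 21]);
translate([236, 560, 89]) cube([249, 48, 21]);
translate([188, 311, 89]) cube([48, 249, 21]);
translate([485, 311, 89]) cube([48, 249, 21]);


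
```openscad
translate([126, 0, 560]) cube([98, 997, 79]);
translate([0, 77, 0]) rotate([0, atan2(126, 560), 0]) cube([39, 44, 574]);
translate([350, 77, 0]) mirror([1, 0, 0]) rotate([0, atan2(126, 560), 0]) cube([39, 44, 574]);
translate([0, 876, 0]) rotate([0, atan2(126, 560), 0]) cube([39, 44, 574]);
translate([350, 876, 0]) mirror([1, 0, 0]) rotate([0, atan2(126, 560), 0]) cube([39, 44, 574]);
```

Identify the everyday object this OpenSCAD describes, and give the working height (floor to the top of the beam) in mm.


A sawhorse. The overall height is 639 mm.

A beam across two mirrored pairs of raked legs — a sawhorse. The beam's underside is at z = 560 (matching the legs' vertical rise in atan2(126, 560)) and the beam is 79 mm tall, so its top is at 560 + 79 = 639 mm. The raked legs top out at the beam's underside, so that is the highest point.


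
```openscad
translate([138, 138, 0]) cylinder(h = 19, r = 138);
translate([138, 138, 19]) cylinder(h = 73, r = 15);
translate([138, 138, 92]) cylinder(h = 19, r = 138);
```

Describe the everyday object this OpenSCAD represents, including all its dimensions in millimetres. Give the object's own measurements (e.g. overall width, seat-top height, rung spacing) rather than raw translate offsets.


A spool: two coaxial disc flanges of radius 138 mm and thickness 19 mm, joined by a core cylinder of radius 15 mm and height 73 mm. The lower flange rests on z = 0 and the three cylinders share a vertical axis.


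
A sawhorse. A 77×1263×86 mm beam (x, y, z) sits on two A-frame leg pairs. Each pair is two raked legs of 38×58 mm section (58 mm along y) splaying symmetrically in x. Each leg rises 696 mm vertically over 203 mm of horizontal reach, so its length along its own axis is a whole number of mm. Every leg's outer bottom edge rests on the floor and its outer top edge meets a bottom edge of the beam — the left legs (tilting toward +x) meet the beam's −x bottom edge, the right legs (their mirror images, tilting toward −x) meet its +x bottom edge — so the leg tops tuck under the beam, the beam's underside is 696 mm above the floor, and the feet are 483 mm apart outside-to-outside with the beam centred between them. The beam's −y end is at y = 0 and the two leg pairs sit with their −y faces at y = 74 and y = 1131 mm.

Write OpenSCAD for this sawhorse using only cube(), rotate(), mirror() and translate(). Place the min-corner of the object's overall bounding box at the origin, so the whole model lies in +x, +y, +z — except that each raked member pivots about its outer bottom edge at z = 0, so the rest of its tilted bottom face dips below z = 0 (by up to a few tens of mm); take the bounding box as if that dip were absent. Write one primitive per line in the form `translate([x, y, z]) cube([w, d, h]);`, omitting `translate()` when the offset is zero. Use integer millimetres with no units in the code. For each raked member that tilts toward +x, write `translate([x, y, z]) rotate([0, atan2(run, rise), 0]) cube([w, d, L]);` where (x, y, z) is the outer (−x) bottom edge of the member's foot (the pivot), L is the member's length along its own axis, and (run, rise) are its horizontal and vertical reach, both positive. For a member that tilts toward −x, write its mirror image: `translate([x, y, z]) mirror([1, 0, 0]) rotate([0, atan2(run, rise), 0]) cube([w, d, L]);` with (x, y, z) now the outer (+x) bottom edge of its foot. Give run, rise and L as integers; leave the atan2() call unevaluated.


translate([203, 0, 696]) cube([77, 1263, 86]);
translate([0, 74, 0]) rotate([0, atan2(203, 696), 0]) cube([38, 58, 725]);
translate([483, 74, 0]) mirror([1, 0, 0]) rotate([0, atan2(203, 696), 0]) cube([38, 58, 725]);
translate([0, 1131, 0]) rotate([0, atan2(203, 696), 0]) cube([38, 58, 725]);
translate([483, 1131, 0]) mirror([1, 0, 0]) rotate([0, atan2(203, 696), 0]) cube([38, 58, 725]);


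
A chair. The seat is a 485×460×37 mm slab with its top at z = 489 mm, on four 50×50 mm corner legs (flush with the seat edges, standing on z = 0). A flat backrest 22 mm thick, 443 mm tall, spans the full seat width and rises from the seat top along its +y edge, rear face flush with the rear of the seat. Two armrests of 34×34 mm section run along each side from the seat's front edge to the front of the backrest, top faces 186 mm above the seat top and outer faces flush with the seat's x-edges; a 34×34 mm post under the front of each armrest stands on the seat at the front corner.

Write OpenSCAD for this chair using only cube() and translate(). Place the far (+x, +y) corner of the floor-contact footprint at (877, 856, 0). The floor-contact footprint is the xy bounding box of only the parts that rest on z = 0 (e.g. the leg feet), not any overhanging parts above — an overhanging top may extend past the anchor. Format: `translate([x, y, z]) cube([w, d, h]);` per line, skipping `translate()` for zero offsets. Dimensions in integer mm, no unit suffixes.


translate([392, 396, 452]) cube([485, 460, 37]);
translate([392, 396, 0]) cube([50, 50, 452]);
translate([827, 396, 0]) cube([50, 50, 452]);
translate([392, 806, 0]) cube([50, 50, 452]);
translate([827, 806, 0]) cube([50, 50, 452]);
translate([392, 834, 489]) cube([485, 22, 443]);
translate([392, 396, 641]) cube([34, 438, 34]);
translate([843, 396, 641]) cube([34, 438, 34]);
translate([392, 396, 489]) cube([34, 34, 152]);
translate([843, 396, 489]) cube([34, 34, 152]);


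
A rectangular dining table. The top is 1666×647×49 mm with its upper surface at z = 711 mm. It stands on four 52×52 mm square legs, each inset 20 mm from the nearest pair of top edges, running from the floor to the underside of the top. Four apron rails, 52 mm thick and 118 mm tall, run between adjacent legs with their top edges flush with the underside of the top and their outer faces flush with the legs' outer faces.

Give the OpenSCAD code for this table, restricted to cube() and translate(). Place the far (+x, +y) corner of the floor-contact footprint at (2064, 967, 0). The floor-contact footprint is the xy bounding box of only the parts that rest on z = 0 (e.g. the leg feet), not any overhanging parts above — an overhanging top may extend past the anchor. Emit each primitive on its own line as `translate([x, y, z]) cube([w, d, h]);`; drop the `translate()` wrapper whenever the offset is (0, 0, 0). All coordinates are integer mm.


translate([418, 340, 662]) cube([1666, 647, 49]);
translate([438, 360, 0]) cube([52, 52, 662]);
translate([2012, 360, 0]) cube([52, 52, 662]);
translate([438, 915, 0]) cube([52, 52, 662]);
translate([2012, 915, 0]) cube([52, 52, 662]);
translate([490, 360, 544]) cube([1522, 52, 118]);
translate([490, 915, 544]) cube([1522, 52, 118]);
translate([438, 412, 544]) cube([52, 503, 118]);
translate([2012, 412, 544]) cube([52, 503, 118]);


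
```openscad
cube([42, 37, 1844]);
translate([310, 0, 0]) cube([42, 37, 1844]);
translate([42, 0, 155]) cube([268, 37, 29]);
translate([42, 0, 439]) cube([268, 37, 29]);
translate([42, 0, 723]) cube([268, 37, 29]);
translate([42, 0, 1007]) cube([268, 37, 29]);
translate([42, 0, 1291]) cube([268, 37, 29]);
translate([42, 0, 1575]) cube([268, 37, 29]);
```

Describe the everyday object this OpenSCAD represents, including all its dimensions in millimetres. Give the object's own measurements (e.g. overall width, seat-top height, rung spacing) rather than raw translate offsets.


A straight ladder. Two 42×37 mm vertical rails, 1844 mm tall, stand 352 mm apart (outside-to-outside) with their front faces coplanar on the −y side. 6 rungs, each 37 mm deep and 29 mm tall, span between the inner faces of the rails, front faces flush with the rails. The lowest rung's underside is at z = 155 mm and rungs are spaced 284 mm apart (underside to underside).


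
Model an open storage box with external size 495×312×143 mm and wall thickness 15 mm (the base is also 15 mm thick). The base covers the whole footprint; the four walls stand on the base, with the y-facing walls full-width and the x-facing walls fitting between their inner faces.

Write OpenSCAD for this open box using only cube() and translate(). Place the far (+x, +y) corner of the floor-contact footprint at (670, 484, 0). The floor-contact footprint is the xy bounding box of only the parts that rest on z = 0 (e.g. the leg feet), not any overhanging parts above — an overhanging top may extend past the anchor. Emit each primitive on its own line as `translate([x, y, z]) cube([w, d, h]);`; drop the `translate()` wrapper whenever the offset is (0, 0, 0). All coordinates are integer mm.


translate([175, 172, 0]) cube([495, 312, 15]);
translate([175, 172, 15]) cube([495, 15, 128]);
translate([175, 469, 15]) cube([495, 15, 128]);
translate([175, 187, 15]) cube([15, 282, 128]);
translate([655, 187, 15]) cube([15, 282, 128]);


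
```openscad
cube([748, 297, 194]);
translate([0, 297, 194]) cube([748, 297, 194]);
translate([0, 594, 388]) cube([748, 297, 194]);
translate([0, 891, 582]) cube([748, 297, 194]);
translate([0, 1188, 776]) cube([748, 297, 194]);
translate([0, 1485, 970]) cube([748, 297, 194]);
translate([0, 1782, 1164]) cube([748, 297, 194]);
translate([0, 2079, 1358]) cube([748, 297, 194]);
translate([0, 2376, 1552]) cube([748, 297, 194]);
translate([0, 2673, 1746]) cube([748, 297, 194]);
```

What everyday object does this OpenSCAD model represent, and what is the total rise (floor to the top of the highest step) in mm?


A staircase. The total rise is 1940 mm.

10 identical blocks, each offset up and back from the previous — a staircase. Each step is 194 mm tall and there are 10 of them, so the total rise is 10 × 194 = 1940 mm.


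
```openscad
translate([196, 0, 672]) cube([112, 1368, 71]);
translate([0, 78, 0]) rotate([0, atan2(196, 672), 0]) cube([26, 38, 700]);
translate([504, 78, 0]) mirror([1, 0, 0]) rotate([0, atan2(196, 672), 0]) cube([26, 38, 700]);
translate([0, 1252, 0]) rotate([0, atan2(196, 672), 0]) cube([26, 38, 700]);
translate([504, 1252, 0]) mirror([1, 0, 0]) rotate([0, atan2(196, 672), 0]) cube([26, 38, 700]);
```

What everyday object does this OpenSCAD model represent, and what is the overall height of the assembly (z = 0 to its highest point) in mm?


A sawhorse. The overall height is 743 mm.

A beam across two mirrored pairs of raked legs — a sawhorse. The beam's underside is at z = 672 (matching the legs' vertical rise in atan2(196, 672)) and the beam is 71 mm tall, so its top is at 672 + 71 = 743 mm. The raked legs top out at the beam's underside, so that is the highest point.


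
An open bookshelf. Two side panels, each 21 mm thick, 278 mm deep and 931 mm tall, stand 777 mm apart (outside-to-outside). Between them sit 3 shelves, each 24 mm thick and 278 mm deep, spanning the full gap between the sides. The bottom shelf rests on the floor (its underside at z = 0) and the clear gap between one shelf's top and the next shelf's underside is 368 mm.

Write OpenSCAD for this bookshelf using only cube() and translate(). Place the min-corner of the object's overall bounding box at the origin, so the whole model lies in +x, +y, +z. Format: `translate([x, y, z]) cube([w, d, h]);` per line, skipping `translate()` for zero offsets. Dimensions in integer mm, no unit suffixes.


cube([21, 278, 931]);
translate([756, 0, 0]) cube([21, 278, 931]);
translate([21, 0, 0]) cube([735, 278, 24]);
translate([21, 0, 392]) cube([735, 278, 24]);
translate([21, 0, 784]) cube([735, 278, 24]);


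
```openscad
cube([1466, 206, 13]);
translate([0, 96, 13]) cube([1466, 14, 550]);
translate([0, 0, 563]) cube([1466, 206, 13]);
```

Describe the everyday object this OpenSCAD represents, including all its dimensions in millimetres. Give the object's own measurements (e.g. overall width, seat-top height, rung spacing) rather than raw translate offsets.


An I-beam lying along x, 1466 mm long. Overall section height 576 mm. Two flanges 206 mm wide (y) and 13 mm thick, one on the floor and one at the top; a web 14 mm thick runs between them, centred on the flange width.


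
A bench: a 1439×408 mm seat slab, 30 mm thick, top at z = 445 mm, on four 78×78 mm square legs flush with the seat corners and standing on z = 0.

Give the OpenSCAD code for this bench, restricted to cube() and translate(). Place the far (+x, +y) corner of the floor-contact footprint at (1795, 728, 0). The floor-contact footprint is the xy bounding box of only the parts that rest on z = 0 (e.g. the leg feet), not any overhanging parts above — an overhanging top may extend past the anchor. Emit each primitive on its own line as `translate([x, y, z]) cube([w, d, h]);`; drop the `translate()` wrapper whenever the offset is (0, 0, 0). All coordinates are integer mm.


// leg_h = 445 − 30 = 415
translate([356, 320, 415]) cube([1439, 408, 30]);
translate([356, 320, 0]) cube([78, 78, 415]);
translate([356, 650, 0]) cube([78, 78, 415]);
translate([1717, 320, 0]) cube([78, 78, 415]);
translate([1717, 650, 0]) cube([78, 78, 415]);


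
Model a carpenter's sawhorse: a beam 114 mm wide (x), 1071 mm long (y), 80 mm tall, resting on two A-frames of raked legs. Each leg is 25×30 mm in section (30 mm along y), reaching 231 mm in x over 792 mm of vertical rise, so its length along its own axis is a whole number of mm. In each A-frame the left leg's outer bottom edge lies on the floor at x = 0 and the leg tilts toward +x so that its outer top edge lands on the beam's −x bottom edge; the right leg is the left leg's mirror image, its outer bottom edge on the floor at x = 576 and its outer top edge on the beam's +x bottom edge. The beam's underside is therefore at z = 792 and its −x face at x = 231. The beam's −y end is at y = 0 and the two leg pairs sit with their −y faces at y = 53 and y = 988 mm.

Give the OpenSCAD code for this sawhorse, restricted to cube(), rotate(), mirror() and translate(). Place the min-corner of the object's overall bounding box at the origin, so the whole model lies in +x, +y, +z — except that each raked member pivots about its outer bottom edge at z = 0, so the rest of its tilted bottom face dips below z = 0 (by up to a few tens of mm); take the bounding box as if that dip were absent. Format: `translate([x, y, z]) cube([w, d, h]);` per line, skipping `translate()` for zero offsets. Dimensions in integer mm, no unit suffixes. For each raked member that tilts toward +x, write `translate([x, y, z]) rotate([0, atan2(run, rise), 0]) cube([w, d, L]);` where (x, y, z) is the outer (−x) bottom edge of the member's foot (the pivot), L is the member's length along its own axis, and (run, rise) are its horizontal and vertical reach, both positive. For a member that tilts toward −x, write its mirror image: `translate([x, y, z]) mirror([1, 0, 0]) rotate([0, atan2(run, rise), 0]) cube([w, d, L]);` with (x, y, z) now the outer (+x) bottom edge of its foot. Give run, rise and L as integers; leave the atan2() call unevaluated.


translate([231, 0, 792]) cube([114, 1071, 80]);
translate([0, 53, 0]) rotate([0, atan2(231, 792), 0]) cube([25, 30, 825]);
translate([576, 53, 0]) mirror([1, 0, 0]) rotate([0, atan2(231, 792), 0]) cube([25, 30, 825]);
translate([0, 988, 0]) rotate([0, atan2(231, 792), 0]) cube([25, 30, 825]);
translate([576, 988, 0]) mirror([1, 0, 0]) rotate([0, atan2(231, 792), 0]) cube([25, 30, 825]);


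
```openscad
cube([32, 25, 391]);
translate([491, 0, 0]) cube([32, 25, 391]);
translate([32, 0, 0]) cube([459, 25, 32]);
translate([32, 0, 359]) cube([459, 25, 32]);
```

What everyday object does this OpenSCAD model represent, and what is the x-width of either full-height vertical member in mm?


A picture frame. The border width is 32 mm.

Four thin pieces enclosing a rectangular opening — a picture frame. The two full-height stiles are 391 mm tall; the top rail sits at z = 359 and is 32 mm tall, so the border above the opening is 391 − 359 = 32 mm, matching the stile x-width.


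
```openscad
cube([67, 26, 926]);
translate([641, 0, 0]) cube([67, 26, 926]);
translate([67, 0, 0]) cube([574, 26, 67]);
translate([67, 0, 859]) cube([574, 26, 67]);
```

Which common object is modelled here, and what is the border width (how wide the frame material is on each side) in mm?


A picture frame. The border width is 67 mm.

Four thin pieces enclosing a rectangular opening — a picture frame. The two full-height stiles are 926 mm tall; the top rail sits at z = 859 and is 67 mm tall, so the border above the opening is 926 − 859 = 67 mm, matching the stile x-width.


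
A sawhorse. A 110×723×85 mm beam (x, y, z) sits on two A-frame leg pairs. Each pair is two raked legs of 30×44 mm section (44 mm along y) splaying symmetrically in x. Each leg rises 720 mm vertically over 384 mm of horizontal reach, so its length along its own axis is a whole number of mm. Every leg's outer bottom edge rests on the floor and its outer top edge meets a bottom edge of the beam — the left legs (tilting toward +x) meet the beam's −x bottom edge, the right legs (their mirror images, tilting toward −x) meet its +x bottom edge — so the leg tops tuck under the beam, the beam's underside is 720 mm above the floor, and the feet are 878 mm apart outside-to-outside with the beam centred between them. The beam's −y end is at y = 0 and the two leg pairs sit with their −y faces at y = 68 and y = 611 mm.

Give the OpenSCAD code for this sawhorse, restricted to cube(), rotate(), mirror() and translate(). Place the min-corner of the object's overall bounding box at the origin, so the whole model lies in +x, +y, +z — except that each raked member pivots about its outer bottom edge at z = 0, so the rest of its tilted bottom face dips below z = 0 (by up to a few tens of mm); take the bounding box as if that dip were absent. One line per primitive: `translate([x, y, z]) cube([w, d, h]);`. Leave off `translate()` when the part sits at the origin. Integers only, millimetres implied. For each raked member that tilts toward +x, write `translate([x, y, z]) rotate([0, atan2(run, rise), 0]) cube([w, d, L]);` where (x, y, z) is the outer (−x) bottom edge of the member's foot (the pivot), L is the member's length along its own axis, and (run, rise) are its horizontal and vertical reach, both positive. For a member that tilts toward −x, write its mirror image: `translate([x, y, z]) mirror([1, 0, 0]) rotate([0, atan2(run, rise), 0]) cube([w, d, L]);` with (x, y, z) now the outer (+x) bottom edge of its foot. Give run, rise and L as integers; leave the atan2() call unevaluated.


// leg length = √(384² + 720²) = 816
// right-leg outer foot x = 2·384 + 110 = 878
// beam min-corner = (384, 0, 720)
translate([384, 0, 720]) cube([110, 723, 85]);
translate([0, 68, 0]) rotate([0, atan2(384, 720), 0]) cube([30, 44, 816]);
translate([878, 68, 0]) mirror([1, 0, 0]) rotate([0, atan2(384, 720), 0]) cube([30, 44, 816]);
translate([0, 611, 0]) rotate([0, atan2(384, 720), 0]) cube([30, 44, 816]);
translate([878, 611, 0]) mirror([1, 0, 0]) rotate([0, atan2(384, 720), 0]) cube([30, 44, 816]);


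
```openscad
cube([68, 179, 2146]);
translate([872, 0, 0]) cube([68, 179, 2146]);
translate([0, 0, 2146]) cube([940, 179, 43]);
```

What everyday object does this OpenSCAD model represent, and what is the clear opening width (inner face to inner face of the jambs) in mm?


A door frame. The clear opening width is 804 mm.

Two 2146 mm tall posts with a header on top — a door frame. The left jamb is 68 mm wide at x = 0; the right jamb starts at x = 872. The clear opening is 872 − 68 = 804 mm.


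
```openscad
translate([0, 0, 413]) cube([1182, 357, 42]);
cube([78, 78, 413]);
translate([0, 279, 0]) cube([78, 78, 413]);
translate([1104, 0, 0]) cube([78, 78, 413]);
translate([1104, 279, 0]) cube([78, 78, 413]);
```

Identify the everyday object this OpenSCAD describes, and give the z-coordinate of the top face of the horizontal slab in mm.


A bench. The seat-top height is 455 mm.

A long slab on four corner posts — a bench. The slab sits at z = 413 with thickness 42, so the top is 413 + 42 = 455 mm.


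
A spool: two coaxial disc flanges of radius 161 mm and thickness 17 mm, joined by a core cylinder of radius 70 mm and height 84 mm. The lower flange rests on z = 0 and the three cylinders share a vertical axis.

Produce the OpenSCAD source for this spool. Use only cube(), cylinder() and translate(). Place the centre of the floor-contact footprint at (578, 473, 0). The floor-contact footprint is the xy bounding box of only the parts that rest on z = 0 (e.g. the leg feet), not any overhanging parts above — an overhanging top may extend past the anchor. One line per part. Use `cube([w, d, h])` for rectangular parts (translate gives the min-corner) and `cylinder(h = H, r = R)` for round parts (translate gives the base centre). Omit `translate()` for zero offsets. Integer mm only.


translate([578, 473, 0]) cylinder(h = 17, r = 161);
translate([578, 473, 17]) cylinder(h = 84, r = 70);
translate([578, 473, 101]) cylinder(h = 17, r = 161);


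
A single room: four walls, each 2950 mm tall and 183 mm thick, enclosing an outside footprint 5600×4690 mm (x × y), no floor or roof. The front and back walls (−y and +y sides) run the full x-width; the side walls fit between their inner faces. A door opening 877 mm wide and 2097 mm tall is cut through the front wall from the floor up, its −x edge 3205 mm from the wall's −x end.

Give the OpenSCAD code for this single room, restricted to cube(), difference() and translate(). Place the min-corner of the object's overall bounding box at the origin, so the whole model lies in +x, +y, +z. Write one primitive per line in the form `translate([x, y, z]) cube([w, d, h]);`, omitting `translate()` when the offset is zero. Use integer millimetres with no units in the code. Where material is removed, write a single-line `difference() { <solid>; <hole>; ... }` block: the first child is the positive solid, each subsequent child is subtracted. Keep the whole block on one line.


difference() { cube([5600, 183, 2950]); translate([3205, 0, 0]) cube([877, 183, 2097]); }
translate([0, 4507, 0]) cube([5600, 183, 2950]);
translate([0, 183, 0]) cube([183, 4324, 2950]);
translate([5417, 183, 0]) cube([183, 4324, 2950]);


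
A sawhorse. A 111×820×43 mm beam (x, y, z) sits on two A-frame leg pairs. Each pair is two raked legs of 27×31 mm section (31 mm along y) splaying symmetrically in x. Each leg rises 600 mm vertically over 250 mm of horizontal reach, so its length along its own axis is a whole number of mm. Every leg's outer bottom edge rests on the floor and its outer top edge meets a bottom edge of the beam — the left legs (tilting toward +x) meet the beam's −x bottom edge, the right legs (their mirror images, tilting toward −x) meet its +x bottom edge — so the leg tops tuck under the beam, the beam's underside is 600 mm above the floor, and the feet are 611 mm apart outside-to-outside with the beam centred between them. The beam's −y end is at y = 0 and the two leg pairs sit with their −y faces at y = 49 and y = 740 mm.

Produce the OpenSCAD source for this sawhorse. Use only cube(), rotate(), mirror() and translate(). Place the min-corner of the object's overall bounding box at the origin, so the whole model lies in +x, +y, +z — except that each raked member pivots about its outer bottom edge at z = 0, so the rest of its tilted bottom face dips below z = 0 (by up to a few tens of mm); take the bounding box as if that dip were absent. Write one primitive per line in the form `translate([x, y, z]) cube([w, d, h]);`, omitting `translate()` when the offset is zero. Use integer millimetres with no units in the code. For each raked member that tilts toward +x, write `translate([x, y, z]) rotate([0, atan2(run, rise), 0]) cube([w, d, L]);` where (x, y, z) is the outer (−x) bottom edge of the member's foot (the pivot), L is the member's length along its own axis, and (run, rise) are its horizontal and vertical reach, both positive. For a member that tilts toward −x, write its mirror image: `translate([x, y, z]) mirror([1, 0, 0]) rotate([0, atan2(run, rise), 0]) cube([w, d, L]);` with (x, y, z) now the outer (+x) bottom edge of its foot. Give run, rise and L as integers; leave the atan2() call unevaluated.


translate([250, 0, 600]) cube([111, 820, 43]);
translate([0, 49, 0]) rotate([0, atan2(250, 600), 0]) cube([27, 31, 650]);
translate([611, 49, 0]) mirror([1, 0, 0]) rotate([0, atan2(250, 600), 0]) cube([27, 31, 650]);
translate([0, 740, 0]) rotate([0, atan2(250, 600), 0]) cube([27, 31, 650]);
translate([611, 740, 0]) mirror([1, 0, 0]) rotate([0, atan2(250, 600), 0]) cube([27, 31, 650]);
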